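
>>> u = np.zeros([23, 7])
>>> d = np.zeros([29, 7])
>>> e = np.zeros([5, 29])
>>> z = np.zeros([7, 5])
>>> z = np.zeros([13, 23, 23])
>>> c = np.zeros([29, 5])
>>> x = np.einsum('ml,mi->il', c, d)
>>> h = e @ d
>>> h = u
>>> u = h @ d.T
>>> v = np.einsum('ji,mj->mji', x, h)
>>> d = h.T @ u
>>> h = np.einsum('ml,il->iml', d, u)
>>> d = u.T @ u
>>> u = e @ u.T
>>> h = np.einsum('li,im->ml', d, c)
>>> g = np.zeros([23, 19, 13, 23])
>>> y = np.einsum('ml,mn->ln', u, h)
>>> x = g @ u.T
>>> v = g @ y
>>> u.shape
(5, 23)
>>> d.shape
(29, 29)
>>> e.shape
(5, 29)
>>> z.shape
(13, 23, 23)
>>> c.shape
(29, 5)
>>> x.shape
(23, 19, 13, 5)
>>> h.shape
(5, 29)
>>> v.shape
(23, 19, 13, 29)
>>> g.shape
(23, 19, 13, 23)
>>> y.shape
(23, 29)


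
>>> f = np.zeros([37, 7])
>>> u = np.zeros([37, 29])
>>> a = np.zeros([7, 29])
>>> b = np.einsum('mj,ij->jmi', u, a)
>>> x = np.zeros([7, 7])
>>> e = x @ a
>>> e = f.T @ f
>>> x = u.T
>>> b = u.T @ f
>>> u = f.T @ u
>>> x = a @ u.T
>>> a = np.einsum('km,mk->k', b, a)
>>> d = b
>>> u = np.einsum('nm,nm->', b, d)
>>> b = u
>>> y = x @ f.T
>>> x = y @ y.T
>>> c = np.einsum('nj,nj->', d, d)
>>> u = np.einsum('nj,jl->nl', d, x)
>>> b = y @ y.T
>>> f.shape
(37, 7)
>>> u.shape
(29, 7)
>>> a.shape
(29,)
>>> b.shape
(7, 7)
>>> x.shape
(7, 7)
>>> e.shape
(7, 7)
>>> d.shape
(29, 7)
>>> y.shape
(7, 37)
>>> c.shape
()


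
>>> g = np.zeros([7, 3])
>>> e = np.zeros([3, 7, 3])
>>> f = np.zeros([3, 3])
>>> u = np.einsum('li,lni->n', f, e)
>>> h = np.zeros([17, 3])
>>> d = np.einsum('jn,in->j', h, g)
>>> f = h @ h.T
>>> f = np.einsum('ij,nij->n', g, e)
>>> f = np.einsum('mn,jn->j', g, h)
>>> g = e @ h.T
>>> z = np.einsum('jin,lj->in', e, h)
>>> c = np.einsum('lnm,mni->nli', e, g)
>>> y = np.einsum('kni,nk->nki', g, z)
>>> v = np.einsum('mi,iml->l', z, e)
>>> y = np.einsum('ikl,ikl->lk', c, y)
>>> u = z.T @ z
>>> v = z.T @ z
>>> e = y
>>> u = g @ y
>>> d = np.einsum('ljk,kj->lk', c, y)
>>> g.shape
(3, 7, 17)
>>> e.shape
(17, 3)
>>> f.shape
(17,)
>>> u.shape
(3, 7, 3)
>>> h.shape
(17, 3)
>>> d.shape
(7, 17)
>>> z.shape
(7, 3)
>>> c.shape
(7, 3, 17)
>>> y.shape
(17, 3)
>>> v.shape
(3, 3)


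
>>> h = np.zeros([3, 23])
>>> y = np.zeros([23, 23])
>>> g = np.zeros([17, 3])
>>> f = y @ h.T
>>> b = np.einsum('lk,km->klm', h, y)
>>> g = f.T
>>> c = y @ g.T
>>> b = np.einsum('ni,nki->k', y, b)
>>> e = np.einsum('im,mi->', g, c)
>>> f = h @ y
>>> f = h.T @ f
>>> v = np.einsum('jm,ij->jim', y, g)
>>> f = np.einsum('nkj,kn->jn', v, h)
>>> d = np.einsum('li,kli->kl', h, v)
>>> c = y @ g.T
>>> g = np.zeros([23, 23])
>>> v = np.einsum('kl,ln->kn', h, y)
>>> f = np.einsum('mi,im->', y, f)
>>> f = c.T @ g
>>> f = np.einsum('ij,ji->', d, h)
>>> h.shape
(3, 23)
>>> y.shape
(23, 23)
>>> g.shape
(23, 23)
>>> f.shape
()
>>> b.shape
(3,)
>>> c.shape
(23, 3)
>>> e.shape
()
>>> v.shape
(3, 23)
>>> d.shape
(23, 3)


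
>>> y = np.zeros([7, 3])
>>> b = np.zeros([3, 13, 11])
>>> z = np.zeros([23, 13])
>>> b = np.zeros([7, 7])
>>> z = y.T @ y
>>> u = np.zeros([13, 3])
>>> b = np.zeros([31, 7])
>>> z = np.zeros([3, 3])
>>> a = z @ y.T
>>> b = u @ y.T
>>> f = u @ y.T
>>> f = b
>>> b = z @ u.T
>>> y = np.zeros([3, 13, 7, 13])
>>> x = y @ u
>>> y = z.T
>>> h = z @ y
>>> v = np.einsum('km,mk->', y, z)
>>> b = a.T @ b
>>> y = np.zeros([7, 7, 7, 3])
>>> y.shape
(7, 7, 7, 3)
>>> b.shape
(7, 13)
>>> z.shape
(3, 3)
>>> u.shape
(13, 3)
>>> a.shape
(3, 7)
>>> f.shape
(13, 7)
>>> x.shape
(3, 13, 7, 3)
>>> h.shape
(3, 3)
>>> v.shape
()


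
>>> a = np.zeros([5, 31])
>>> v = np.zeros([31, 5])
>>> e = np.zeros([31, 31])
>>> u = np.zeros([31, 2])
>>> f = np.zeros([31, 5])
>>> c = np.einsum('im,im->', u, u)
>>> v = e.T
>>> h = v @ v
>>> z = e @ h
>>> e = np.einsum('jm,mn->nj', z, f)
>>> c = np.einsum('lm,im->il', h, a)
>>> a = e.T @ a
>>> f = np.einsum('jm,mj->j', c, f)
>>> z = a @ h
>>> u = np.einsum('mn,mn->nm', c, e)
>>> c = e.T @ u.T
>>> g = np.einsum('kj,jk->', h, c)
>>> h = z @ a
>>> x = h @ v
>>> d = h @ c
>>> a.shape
(31, 31)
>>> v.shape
(31, 31)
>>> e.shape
(5, 31)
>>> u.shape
(31, 5)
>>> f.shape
(5,)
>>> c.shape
(31, 31)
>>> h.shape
(31, 31)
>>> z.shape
(31, 31)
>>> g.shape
()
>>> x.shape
(31, 31)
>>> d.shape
(31, 31)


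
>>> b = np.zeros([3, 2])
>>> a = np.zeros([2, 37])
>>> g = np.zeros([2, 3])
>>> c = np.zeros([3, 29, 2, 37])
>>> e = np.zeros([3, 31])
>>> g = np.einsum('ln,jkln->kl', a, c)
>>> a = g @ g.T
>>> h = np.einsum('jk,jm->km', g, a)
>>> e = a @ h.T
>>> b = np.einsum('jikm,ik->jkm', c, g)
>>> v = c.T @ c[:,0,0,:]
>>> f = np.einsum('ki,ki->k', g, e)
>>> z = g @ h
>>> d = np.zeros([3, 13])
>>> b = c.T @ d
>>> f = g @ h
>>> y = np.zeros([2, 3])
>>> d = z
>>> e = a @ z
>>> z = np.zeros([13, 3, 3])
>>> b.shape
(37, 2, 29, 13)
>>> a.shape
(29, 29)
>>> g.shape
(29, 2)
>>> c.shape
(3, 29, 2, 37)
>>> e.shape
(29, 29)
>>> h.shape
(2, 29)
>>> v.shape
(37, 2, 29, 37)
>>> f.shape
(29, 29)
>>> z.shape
(13, 3, 3)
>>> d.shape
(29, 29)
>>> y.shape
(2, 3)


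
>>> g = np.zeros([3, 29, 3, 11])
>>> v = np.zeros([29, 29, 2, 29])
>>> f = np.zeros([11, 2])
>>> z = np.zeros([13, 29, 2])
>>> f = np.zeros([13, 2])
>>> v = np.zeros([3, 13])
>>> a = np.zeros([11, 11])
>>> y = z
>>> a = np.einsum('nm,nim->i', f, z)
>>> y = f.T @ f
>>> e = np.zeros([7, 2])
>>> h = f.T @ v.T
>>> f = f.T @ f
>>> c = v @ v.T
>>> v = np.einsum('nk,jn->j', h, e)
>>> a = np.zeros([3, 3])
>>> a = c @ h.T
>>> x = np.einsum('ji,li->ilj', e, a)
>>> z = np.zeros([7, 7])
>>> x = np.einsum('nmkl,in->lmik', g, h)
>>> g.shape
(3, 29, 3, 11)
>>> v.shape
(7,)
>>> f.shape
(2, 2)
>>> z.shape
(7, 7)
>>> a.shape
(3, 2)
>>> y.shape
(2, 2)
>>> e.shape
(7, 2)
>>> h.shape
(2, 3)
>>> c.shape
(3, 3)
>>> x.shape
(11, 29, 2, 3)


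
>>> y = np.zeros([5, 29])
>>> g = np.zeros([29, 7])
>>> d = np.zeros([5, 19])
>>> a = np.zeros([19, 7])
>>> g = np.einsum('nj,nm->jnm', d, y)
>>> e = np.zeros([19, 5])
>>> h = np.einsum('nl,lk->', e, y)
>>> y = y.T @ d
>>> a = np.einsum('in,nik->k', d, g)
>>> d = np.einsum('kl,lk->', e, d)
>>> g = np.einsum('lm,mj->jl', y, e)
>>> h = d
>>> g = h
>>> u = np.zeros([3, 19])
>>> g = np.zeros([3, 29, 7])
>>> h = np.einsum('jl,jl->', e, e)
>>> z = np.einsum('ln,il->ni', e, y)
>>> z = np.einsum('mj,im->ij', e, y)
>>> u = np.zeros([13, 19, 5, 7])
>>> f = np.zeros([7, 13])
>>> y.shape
(29, 19)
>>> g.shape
(3, 29, 7)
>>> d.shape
()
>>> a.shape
(29,)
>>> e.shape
(19, 5)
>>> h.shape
()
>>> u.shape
(13, 19, 5, 7)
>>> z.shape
(29, 5)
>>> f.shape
(7, 13)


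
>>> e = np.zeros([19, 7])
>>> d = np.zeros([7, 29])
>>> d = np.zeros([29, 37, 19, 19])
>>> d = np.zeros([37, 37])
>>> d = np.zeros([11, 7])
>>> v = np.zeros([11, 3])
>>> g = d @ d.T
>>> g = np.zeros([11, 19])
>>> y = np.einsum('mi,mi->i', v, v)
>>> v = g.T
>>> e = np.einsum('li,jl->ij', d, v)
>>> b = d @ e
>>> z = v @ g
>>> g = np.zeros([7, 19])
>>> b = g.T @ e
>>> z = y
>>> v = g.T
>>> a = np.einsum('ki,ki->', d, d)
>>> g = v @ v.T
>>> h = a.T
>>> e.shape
(7, 19)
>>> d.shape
(11, 7)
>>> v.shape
(19, 7)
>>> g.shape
(19, 19)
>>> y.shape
(3,)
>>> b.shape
(19, 19)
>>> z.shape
(3,)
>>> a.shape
()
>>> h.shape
()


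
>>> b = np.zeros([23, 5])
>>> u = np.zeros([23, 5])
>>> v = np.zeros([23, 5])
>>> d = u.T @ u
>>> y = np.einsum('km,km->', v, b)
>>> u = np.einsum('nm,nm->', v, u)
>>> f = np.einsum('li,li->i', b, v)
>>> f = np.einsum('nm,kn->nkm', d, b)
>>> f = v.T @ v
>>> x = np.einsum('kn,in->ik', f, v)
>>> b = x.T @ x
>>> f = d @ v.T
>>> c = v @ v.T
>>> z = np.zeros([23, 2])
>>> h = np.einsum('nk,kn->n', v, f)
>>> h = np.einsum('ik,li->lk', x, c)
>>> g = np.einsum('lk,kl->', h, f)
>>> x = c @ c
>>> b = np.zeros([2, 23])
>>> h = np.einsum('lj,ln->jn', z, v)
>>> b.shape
(2, 23)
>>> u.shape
()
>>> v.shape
(23, 5)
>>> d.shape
(5, 5)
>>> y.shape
()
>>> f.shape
(5, 23)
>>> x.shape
(23, 23)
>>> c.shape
(23, 23)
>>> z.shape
(23, 2)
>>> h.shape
(2, 5)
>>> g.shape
()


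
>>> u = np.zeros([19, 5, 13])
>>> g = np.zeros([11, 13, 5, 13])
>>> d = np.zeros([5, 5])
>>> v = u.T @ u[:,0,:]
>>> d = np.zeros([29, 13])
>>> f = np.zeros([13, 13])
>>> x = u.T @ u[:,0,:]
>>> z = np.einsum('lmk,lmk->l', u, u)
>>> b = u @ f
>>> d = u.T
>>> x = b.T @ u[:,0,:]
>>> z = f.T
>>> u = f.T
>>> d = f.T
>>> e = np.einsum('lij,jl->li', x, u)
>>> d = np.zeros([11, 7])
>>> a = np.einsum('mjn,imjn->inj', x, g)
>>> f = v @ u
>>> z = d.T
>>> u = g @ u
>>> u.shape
(11, 13, 5, 13)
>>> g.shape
(11, 13, 5, 13)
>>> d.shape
(11, 7)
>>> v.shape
(13, 5, 13)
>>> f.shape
(13, 5, 13)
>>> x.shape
(13, 5, 13)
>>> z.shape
(7, 11)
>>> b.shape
(19, 5, 13)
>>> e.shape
(13, 5)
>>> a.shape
(11, 13, 5)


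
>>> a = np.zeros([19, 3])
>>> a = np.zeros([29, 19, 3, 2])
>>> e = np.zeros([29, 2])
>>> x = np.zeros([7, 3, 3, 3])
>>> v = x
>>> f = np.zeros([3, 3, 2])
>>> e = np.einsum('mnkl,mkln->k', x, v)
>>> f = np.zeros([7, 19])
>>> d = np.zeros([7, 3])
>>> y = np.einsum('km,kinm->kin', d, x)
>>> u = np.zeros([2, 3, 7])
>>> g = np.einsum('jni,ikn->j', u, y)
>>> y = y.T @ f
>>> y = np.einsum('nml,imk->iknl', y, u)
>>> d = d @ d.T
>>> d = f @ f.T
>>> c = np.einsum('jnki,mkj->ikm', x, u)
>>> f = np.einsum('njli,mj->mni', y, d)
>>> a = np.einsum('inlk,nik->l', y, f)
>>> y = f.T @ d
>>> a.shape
(3,)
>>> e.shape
(3,)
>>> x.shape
(7, 3, 3, 3)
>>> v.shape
(7, 3, 3, 3)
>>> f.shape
(7, 2, 19)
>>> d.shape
(7, 7)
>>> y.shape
(19, 2, 7)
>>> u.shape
(2, 3, 7)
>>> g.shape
(2,)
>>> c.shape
(3, 3, 2)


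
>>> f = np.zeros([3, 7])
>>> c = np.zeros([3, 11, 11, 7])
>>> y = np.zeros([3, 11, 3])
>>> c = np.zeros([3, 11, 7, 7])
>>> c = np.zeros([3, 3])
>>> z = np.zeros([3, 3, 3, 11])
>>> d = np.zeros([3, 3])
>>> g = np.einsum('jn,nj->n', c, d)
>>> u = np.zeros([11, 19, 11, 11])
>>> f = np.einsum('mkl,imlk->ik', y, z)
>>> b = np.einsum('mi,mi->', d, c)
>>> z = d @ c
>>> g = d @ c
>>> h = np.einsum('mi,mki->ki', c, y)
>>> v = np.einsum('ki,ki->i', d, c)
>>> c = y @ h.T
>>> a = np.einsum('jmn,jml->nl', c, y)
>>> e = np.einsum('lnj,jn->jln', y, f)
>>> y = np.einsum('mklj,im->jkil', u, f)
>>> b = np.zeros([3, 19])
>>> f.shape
(3, 11)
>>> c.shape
(3, 11, 11)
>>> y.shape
(11, 19, 3, 11)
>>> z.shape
(3, 3)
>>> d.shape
(3, 3)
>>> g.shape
(3, 3)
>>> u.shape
(11, 19, 11, 11)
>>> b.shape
(3, 19)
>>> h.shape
(11, 3)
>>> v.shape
(3,)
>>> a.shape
(11, 3)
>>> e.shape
(3, 3, 11)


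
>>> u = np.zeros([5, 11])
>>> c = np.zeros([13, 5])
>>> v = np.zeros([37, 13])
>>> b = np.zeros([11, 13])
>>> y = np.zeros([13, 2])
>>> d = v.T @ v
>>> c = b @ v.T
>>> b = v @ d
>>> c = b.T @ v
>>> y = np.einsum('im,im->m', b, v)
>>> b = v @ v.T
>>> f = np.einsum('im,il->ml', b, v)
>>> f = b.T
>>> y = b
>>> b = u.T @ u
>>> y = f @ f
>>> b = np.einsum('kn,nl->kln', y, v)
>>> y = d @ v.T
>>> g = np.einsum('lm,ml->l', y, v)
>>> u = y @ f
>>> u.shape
(13, 37)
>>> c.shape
(13, 13)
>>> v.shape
(37, 13)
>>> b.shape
(37, 13, 37)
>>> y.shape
(13, 37)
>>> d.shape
(13, 13)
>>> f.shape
(37, 37)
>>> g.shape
(13,)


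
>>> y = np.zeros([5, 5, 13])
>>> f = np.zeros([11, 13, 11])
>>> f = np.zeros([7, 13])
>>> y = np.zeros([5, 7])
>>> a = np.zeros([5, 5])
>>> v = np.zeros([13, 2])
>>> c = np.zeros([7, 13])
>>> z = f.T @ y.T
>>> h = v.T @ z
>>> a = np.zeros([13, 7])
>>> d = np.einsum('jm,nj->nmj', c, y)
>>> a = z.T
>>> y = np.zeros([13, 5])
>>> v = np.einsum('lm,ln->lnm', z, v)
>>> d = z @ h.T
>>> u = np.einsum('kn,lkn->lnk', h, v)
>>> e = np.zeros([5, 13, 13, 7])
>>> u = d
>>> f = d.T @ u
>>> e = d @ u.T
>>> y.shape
(13, 5)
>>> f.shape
(2, 2)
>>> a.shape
(5, 13)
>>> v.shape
(13, 2, 5)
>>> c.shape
(7, 13)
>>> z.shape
(13, 5)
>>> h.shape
(2, 5)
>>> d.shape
(13, 2)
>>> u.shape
(13, 2)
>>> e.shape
(13, 13)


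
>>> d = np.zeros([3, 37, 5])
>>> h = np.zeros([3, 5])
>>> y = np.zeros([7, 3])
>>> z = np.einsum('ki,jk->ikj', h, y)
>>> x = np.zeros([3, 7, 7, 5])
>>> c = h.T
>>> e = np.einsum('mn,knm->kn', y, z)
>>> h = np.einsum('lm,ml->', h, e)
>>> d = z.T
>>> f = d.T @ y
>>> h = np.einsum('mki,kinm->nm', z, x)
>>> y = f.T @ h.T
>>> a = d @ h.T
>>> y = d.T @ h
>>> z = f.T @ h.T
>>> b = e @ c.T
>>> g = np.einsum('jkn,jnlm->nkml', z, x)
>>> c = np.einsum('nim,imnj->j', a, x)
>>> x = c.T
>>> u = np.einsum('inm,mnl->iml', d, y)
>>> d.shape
(7, 3, 5)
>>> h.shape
(7, 5)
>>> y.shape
(5, 3, 5)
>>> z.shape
(3, 3, 7)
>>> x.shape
(5,)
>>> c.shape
(5,)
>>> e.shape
(5, 3)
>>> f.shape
(5, 3, 3)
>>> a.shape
(7, 3, 7)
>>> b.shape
(5, 5)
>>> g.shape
(7, 3, 5, 7)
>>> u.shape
(7, 5, 5)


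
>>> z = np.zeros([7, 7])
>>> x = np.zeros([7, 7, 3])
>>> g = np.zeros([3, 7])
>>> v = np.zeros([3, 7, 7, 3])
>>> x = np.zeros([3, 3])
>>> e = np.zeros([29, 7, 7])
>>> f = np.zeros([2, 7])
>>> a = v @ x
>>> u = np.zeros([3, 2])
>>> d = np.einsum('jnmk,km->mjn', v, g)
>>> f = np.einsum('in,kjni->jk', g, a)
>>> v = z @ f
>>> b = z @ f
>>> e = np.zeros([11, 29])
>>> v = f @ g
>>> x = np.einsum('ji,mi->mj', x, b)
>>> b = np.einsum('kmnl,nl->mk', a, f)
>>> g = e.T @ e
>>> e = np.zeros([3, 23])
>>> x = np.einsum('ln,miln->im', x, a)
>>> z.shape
(7, 7)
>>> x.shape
(7, 3)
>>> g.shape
(29, 29)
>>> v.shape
(7, 7)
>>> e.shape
(3, 23)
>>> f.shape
(7, 3)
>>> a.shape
(3, 7, 7, 3)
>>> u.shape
(3, 2)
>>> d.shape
(7, 3, 7)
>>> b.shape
(7, 3)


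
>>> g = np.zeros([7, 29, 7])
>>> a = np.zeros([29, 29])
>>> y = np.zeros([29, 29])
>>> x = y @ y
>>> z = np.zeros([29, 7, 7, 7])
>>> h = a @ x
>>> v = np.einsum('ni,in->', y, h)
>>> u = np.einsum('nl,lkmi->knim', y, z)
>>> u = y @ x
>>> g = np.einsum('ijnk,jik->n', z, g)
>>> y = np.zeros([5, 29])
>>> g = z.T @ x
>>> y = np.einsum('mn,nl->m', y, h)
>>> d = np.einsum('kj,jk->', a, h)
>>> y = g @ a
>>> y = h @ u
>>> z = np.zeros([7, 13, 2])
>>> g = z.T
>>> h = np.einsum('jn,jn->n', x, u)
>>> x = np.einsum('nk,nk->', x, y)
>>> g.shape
(2, 13, 7)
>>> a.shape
(29, 29)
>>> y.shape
(29, 29)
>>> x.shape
()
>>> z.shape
(7, 13, 2)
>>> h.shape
(29,)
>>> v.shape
()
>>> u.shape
(29, 29)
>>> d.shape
()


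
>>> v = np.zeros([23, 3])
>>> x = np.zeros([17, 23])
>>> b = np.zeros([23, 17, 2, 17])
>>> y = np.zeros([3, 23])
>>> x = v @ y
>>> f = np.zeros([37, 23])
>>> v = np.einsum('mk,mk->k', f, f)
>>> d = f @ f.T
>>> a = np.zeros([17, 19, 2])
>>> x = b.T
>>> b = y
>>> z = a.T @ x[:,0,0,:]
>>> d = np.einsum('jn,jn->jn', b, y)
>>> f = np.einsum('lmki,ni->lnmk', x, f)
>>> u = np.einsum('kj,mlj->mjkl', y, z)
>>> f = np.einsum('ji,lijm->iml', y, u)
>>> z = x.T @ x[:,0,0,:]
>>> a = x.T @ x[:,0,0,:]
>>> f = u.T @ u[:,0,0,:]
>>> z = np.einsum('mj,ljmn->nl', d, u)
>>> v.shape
(23,)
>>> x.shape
(17, 2, 17, 23)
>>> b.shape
(3, 23)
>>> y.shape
(3, 23)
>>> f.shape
(19, 3, 23, 19)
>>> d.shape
(3, 23)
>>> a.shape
(23, 17, 2, 23)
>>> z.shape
(19, 2)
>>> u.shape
(2, 23, 3, 19)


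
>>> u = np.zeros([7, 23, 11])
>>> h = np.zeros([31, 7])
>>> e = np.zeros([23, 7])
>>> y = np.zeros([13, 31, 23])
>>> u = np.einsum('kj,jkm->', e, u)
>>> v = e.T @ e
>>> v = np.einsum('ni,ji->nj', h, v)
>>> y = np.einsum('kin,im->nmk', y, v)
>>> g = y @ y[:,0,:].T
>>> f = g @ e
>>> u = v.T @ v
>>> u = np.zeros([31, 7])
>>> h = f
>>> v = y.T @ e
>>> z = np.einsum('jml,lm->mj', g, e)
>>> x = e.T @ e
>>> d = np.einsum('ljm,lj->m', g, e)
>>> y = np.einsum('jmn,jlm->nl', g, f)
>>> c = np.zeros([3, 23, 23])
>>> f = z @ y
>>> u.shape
(31, 7)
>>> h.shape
(23, 7, 7)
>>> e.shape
(23, 7)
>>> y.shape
(23, 7)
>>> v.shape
(13, 7, 7)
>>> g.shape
(23, 7, 23)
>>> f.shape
(7, 7)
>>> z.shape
(7, 23)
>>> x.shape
(7, 7)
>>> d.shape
(23,)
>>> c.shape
(3, 23, 23)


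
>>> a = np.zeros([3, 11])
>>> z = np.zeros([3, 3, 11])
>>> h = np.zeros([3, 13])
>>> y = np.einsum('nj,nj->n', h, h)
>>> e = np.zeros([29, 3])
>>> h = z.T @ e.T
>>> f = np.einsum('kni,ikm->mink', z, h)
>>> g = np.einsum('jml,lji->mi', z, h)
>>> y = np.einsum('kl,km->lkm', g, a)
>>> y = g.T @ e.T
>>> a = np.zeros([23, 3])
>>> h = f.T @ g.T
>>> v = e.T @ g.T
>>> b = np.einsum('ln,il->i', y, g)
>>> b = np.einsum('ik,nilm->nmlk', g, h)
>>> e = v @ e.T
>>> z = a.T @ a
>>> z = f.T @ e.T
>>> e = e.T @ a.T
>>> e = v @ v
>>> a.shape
(23, 3)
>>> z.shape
(3, 3, 11, 3)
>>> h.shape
(3, 3, 11, 3)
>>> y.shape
(29, 29)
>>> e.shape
(3, 3)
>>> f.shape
(29, 11, 3, 3)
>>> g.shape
(3, 29)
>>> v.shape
(3, 3)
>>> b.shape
(3, 3, 11, 29)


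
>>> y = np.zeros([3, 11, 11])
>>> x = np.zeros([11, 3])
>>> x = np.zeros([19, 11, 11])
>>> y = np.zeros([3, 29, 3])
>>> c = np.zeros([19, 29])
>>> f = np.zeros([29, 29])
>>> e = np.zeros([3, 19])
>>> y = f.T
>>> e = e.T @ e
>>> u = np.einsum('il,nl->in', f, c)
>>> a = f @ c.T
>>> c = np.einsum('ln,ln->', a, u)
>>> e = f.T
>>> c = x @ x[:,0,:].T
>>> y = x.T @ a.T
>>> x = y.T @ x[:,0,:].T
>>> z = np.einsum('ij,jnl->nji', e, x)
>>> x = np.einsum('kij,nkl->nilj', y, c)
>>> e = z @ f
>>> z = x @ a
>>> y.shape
(11, 11, 29)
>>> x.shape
(19, 11, 19, 29)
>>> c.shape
(19, 11, 19)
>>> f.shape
(29, 29)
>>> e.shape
(11, 29, 29)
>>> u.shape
(29, 19)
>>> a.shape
(29, 19)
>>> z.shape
(19, 11, 19, 19)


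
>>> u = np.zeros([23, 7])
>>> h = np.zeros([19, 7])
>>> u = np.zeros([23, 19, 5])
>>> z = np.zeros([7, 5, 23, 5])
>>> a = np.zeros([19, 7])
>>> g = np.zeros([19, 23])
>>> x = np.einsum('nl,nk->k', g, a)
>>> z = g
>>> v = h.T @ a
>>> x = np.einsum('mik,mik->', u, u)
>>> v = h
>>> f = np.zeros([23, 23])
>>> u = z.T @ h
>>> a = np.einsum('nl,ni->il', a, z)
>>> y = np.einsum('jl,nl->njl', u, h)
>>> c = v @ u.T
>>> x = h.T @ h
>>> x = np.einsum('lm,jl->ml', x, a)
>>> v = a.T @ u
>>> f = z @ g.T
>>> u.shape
(23, 7)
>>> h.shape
(19, 7)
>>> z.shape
(19, 23)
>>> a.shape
(23, 7)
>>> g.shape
(19, 23)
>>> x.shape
(7, 7)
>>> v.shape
(7, 7)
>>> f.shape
(19, 19)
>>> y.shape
(19, 23, 7)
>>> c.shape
(19, 23)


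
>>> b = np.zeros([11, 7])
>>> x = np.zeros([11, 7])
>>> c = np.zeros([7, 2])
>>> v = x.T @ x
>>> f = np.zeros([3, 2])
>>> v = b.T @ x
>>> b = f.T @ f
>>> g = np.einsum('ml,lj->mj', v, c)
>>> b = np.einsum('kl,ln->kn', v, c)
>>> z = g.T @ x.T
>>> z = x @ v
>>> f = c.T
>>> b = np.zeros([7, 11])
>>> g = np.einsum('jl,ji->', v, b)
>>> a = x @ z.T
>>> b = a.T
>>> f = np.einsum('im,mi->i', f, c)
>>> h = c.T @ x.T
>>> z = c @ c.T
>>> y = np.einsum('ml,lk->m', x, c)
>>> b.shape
(11, 11)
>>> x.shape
(11, 7)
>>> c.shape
(7, 2)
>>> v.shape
(7, 7)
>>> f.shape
(2,)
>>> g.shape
()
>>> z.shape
(7, 7)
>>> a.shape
(11, 11)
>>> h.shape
(2, 11)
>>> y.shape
(11,)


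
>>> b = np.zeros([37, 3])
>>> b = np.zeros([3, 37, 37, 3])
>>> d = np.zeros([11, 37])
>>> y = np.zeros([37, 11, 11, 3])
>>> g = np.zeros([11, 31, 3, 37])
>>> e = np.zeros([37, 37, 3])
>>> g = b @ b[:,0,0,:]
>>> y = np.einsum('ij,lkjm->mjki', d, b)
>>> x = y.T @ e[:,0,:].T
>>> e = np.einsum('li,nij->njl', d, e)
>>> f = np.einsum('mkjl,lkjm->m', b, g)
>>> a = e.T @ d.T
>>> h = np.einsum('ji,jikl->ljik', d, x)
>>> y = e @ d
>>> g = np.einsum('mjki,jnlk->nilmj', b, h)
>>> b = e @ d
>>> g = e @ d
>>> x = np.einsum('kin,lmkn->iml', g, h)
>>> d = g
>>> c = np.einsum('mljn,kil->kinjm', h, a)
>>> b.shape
(37, 3, 37)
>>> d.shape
(37, 3, 37)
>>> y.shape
(37, 3, 37)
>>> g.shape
(37, 3, 37)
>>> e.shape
(37, 3, 11)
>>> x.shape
(3, 11, 37)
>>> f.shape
(3,)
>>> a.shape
(11, 3, 11)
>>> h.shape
(37, 11, 37, 37)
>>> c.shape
(11, 3, 37, 37, 37)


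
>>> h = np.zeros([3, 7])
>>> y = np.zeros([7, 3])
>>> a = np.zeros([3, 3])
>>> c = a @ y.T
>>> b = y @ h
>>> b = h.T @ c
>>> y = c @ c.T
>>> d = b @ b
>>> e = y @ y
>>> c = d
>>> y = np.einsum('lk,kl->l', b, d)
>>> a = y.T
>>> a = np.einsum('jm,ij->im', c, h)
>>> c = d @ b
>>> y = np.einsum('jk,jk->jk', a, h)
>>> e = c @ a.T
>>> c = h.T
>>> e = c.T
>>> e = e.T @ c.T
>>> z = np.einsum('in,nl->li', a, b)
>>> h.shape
(3, 7)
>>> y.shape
(3, 7)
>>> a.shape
(3, 7)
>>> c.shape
(7, 3)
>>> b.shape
(7, 7)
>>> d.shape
(7, 7)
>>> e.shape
(7, 7)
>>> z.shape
(7, 3)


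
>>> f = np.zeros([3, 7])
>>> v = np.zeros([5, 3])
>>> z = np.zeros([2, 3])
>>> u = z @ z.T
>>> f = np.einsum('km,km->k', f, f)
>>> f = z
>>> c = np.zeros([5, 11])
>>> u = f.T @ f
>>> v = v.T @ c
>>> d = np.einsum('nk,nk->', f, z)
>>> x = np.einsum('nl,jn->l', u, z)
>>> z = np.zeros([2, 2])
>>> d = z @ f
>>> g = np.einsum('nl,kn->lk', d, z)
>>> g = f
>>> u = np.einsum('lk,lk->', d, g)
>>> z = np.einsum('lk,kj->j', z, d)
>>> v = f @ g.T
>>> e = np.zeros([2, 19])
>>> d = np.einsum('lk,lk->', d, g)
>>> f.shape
(2, 3)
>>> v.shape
(2, 2)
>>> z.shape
(3,)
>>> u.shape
()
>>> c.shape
(5, 11)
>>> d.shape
()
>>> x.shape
(3,)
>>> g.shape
(2, 3)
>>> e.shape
(2, 19)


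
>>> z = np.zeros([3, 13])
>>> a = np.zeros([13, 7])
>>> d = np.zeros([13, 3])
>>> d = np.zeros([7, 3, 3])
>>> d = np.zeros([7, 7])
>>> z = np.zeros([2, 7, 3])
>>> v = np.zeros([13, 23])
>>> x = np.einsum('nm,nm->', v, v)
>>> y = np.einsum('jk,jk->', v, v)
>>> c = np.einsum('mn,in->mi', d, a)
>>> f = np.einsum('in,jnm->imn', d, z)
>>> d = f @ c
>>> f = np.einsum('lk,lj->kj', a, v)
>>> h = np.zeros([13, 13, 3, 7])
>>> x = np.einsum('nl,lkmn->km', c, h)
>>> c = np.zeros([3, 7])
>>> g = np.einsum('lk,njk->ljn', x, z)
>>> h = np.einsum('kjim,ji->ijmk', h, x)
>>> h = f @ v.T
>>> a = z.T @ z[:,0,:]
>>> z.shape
(2, 7, 3)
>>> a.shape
(3, 7, 3)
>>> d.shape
(7, 3, 13)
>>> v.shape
(13, 23)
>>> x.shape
(13, 3)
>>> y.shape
()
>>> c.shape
(3, 7)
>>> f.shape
(7, 23)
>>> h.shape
(7, 13)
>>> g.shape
(13, 7, 2)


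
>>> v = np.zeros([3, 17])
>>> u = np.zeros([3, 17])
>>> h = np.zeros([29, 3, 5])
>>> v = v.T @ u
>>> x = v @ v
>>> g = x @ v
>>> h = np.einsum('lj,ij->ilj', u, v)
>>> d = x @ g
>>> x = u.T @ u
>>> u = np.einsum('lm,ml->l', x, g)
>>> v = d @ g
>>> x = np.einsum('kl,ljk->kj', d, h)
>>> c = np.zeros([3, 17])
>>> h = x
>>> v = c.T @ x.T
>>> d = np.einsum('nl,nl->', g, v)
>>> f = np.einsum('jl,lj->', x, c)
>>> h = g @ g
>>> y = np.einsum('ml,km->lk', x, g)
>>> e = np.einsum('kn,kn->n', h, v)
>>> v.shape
(17, 17)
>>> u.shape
(17,)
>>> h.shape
(17, 17)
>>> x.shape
(17, 3)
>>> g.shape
(17, 17)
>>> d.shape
()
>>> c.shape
(3, 17)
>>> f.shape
()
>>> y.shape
(3, 17)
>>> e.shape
(17,)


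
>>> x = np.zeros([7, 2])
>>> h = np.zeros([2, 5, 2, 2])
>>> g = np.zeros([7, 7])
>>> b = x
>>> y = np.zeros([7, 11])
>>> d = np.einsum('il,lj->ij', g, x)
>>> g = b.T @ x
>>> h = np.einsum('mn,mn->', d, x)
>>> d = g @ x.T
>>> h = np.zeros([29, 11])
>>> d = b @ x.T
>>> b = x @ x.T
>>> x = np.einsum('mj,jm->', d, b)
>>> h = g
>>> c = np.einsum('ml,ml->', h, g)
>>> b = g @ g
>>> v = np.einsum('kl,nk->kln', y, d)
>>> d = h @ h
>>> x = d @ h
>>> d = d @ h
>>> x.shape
(2, 2)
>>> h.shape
(2, 2)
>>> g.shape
(2, 2)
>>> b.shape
(2, 2)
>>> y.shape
(7, 11)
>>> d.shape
(2, 2)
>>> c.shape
()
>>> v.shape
(7, 11, 7)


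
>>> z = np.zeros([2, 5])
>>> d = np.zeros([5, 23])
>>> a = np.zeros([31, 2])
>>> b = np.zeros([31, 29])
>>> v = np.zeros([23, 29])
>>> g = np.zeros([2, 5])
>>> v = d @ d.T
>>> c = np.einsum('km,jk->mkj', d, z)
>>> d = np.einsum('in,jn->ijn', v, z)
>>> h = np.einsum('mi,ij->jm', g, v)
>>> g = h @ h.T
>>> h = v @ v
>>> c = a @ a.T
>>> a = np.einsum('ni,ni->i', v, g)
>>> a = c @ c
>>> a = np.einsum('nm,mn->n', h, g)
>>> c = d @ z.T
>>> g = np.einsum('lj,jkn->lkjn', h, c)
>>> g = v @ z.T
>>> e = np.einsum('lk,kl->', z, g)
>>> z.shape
(2, 5)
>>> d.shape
(5, 2, 5)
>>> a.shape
(5,)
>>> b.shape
(31, 29)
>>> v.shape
(5, 5)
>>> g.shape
(5, 2)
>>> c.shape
(5, 2, 2)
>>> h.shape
(5, 5)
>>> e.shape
()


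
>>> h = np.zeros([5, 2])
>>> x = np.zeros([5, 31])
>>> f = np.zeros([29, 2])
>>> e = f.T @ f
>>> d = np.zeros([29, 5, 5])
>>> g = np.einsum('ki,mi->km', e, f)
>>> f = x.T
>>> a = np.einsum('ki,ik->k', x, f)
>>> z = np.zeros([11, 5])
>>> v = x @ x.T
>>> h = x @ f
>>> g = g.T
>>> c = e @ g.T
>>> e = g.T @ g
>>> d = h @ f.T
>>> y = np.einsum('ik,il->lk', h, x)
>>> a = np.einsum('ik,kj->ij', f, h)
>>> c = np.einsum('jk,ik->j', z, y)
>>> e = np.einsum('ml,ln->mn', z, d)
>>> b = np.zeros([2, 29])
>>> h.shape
(5, 5)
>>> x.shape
(5, 31)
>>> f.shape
(31, 5)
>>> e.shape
(11, 31)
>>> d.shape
(5, 31)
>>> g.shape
(29, 2)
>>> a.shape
(31, 5)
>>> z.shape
(11, 5)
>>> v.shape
(5, 5)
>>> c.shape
(11,)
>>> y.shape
(31, 5)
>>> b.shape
(2, 29)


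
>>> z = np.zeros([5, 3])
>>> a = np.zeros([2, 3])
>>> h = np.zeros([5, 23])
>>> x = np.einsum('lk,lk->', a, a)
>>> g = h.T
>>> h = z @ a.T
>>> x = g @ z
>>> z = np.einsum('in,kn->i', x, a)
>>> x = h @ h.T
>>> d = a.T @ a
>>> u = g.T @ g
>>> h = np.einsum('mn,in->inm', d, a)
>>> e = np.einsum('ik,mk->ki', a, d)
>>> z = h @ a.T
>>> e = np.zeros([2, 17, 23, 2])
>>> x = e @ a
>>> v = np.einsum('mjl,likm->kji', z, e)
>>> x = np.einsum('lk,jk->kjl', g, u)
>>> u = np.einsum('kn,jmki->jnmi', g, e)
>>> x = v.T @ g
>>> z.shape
(2, 3, 2)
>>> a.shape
(2, 3)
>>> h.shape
(2, 3, 3)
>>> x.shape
(17, 3, 5)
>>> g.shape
(23, 5)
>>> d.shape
(3, 3)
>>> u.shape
(2, 5, 17, 2)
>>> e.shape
(2, 17, 23, 2)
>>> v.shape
(23, 3, 17)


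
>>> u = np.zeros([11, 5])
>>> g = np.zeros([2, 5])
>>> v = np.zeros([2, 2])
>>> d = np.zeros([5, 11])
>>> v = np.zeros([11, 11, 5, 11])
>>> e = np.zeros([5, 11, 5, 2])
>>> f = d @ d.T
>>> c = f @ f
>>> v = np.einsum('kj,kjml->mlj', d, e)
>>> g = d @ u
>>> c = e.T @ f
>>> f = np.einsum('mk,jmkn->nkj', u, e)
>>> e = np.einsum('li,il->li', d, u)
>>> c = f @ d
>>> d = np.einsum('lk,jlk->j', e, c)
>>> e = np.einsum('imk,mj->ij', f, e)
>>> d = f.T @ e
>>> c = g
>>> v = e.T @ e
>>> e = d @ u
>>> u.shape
(11, 5)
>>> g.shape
(5, 5)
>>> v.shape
(11, 11)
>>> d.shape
(5, 5, 11)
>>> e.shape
(5, 5, 5)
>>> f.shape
(2, 5, 5)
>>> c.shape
(5, 5)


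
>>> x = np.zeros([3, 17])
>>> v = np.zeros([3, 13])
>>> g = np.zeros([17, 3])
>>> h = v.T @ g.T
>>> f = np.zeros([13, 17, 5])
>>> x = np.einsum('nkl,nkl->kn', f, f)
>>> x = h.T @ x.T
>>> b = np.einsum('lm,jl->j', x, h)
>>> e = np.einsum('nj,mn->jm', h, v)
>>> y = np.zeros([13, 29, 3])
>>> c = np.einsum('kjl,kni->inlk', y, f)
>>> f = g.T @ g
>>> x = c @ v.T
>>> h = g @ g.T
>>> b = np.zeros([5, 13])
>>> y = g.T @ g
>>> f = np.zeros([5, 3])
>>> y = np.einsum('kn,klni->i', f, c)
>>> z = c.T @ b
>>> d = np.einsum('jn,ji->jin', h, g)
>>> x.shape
(5, 17, 3, 3)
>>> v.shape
(3, 13)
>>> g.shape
(17, 3)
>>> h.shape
(17, 17)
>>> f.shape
(5, 3)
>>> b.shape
(5, 13)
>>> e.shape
(17, 3)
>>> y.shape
(13,)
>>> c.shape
(5, 17, 3, 13)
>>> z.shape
(13, 3, 17, 13)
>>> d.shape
(17, 3, 17)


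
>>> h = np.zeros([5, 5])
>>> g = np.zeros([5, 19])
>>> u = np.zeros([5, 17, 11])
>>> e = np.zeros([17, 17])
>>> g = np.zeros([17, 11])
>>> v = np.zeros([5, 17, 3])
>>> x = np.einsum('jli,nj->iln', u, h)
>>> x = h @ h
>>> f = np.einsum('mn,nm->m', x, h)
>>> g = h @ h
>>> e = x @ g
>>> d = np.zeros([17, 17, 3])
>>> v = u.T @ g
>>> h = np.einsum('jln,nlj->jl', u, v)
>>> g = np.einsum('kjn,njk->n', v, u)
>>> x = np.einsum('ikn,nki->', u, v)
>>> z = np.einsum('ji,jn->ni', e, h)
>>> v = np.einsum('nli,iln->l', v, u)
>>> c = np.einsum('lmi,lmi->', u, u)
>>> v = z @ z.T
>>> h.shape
(5, 17)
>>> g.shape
(5,)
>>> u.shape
(5, 17, 11)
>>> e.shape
(5, 5)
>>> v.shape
(17, 17)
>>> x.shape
()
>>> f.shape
(5,)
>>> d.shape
(17, 17, 3)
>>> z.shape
(17, 5)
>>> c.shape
()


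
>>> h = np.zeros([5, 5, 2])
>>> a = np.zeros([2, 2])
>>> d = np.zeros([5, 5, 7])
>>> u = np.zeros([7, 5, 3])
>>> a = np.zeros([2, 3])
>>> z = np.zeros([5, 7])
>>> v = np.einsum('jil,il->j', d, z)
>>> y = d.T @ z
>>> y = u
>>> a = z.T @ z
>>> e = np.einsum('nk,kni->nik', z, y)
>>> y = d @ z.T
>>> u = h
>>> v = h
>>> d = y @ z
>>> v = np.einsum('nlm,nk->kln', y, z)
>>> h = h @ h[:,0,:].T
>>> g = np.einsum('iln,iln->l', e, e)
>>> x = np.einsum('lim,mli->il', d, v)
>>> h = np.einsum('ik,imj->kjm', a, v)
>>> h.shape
(7, 5, 5)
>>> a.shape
(7, 7)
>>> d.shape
(5, 5, 7)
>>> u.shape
(5, 5, 2)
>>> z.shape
(5, 7)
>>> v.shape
(7, 5, 5)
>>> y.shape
(5, 5, 5)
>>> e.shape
(5, 3, 7)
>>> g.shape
(3,)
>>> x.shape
(5, 5)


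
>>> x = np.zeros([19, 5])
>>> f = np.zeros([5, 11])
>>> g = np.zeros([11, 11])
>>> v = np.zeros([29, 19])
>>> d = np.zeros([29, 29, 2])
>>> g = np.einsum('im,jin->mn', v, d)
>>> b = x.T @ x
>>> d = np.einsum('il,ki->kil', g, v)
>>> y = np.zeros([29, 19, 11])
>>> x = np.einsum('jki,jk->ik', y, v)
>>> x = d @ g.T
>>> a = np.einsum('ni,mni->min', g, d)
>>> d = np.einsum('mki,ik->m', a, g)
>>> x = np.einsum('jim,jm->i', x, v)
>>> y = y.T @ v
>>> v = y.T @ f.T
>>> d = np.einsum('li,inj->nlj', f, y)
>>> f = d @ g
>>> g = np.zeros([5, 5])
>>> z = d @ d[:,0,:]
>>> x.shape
(19,)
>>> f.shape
(19, 5, 2)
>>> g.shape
(5, 5)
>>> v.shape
(19, 19, 5)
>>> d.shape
(19, 5, 19)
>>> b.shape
(5, 5)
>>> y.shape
(11, 19, 19)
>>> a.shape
(29, 2, 19)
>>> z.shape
(19, 5, 19)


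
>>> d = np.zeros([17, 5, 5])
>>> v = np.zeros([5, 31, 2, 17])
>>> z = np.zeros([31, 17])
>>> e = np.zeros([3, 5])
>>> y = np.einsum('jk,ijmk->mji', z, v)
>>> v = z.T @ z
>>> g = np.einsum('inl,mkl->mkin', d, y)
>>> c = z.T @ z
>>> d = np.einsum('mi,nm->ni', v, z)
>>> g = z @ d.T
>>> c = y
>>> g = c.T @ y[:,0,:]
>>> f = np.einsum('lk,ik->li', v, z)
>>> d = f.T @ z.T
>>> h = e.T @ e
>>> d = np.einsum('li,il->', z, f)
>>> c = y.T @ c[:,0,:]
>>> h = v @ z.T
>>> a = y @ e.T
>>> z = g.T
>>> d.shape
()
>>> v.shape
(17, 17)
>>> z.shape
(5, 31, 5)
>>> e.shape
(3, 5)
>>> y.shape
(2, 31, 5)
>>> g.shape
(5, 31, 5)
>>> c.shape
(5, 31, 5)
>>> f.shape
(17, 31)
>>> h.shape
(17, 31)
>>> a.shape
(2, 31, 3)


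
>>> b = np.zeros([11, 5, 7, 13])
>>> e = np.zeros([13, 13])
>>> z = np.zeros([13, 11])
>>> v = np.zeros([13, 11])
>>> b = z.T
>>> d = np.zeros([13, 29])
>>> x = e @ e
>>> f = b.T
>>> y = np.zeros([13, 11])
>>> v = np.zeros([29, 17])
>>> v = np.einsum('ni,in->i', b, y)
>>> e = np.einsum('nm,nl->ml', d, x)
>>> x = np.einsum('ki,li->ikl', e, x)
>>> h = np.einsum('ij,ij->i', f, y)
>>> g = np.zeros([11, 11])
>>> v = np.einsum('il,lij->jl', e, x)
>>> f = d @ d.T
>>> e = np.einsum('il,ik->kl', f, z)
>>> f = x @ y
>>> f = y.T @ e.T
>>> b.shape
(11, 13)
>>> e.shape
(11, 13)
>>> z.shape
(13, 11)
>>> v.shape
(13, 13)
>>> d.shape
(13, 29)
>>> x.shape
(13, 29, 13)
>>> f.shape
(11, 11)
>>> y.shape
(13, 11)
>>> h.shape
(13,)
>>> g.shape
(11, 11)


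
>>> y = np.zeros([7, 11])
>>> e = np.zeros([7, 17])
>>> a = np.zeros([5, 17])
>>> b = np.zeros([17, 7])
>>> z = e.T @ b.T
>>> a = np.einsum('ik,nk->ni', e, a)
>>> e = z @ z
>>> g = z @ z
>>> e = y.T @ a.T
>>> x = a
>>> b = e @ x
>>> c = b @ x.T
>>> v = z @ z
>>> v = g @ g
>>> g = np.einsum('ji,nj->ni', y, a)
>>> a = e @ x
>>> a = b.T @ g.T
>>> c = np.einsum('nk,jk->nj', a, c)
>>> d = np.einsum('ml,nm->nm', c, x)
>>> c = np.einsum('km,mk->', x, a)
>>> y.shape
(7, 11)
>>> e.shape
(11, 5)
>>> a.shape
(7, 5)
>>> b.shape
(11, 7)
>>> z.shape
(17, 17)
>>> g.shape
(5, 11)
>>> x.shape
(5, 7)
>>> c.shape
()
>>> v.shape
(17, 17)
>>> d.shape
(5, 7)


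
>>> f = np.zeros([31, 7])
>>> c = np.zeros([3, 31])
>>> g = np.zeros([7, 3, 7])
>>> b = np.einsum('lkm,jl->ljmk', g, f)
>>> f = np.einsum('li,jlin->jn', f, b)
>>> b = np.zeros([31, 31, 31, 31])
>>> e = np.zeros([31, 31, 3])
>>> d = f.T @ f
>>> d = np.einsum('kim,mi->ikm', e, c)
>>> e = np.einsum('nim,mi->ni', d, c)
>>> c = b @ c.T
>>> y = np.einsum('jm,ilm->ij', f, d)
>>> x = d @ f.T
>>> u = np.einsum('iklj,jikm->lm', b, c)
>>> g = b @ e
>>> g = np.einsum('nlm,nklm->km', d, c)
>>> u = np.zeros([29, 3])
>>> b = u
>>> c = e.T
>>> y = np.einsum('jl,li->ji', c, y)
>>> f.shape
(7, 3)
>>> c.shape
(31, 31)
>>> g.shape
(31, 3)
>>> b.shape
(29, 3)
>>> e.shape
(31, 31)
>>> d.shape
(31, 31, 3)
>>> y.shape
(31, 7)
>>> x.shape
(31, 31, 7)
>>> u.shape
(29, 3)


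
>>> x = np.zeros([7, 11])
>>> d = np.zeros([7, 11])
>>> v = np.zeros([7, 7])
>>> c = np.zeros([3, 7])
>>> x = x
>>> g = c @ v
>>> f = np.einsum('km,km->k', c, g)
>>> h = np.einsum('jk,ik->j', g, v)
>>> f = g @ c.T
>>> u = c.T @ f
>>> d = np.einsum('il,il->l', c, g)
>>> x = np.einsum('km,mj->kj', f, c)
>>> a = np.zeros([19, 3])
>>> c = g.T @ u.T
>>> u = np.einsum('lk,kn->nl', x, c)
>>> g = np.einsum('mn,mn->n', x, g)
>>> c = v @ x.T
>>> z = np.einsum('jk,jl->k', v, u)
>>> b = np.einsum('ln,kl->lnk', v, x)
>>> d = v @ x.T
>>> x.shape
(3, 7)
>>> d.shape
(7, 3)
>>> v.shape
(7, 7)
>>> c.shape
(7, 3)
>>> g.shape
(7,)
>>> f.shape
(3, 3)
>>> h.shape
(3,)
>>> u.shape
(7, 3)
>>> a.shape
(19, 3)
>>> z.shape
(7,)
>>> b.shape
(7, 7, 3)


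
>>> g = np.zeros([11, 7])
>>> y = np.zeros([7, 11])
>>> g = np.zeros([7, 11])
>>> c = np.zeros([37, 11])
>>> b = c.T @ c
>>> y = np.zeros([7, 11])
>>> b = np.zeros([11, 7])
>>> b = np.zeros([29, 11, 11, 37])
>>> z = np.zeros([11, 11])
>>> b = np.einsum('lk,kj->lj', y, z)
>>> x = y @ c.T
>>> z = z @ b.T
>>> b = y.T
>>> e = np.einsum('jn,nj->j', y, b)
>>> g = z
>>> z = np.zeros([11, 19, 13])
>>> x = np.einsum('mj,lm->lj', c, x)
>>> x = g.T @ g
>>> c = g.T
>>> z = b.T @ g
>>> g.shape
(11, 7)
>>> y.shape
(7, 11)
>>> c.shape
(7, 11)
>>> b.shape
(11, 7)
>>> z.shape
(7, 7)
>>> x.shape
(7, 7)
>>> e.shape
(7,)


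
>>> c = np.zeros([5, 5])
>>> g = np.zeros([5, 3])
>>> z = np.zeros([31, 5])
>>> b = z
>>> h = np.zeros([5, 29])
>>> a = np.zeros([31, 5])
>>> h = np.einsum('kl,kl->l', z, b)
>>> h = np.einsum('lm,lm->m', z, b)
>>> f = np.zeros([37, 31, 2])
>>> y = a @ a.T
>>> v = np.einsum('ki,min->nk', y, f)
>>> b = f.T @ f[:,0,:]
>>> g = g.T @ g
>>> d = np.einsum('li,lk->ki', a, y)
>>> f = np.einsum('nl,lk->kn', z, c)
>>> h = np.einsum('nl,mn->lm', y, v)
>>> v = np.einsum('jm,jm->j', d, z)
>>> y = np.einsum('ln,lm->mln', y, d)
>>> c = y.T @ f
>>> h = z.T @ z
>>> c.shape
(31, 31, 31)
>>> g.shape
(3, 3)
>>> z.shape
(31, 5)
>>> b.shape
(2, 31, 2)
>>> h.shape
(5, 5)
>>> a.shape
(31, 5)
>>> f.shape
(5, 31)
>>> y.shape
(5, 31, 31)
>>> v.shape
(31,)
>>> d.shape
(31, 5)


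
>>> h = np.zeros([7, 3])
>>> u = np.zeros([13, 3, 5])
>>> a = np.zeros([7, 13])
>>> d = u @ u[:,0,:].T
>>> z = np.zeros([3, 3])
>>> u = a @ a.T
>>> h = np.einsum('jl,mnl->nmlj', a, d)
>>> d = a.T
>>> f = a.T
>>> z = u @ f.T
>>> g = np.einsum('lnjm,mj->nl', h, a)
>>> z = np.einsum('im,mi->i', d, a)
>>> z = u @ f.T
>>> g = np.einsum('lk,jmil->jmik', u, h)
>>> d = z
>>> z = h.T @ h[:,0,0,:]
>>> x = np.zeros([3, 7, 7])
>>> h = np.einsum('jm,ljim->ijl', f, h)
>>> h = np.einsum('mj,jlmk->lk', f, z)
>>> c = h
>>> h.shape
(13, 7)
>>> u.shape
(7, 7)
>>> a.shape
(7, 13)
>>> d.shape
(7, 13)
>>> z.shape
(7, 13, 13, 7)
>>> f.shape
(13, 7)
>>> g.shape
(3, 13, 13, 7)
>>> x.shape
(3, 7, 7)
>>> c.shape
(13, 7)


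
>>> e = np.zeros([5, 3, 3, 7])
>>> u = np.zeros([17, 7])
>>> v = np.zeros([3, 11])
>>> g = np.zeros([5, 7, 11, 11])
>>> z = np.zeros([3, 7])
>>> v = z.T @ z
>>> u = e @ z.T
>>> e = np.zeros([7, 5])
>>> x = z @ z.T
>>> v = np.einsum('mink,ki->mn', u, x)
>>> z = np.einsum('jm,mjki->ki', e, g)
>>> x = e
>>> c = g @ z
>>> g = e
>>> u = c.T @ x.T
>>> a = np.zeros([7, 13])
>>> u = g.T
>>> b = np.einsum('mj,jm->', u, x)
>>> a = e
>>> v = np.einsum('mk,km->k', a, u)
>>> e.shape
(7, 5)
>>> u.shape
(5, 7)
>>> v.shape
(5,)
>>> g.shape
(7, 5)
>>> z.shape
(11, 11)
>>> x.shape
(7, 5)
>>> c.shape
(5, 7, 11, 11)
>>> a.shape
(7, 5)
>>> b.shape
()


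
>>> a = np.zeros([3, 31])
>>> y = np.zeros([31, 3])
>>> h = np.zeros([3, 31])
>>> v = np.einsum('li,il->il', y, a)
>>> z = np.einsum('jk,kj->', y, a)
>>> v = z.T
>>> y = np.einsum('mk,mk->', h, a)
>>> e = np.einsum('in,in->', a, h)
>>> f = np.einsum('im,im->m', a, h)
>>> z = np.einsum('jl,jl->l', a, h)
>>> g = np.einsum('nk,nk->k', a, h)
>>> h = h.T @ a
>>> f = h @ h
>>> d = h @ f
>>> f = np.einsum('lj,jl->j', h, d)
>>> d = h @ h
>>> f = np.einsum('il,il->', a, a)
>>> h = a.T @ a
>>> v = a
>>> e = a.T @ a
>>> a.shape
(3, 31)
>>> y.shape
()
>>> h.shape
(31, 31)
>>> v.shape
(3, 31)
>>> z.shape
(31,)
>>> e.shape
(31, 31)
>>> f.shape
()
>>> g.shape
(31,)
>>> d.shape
(31, 31)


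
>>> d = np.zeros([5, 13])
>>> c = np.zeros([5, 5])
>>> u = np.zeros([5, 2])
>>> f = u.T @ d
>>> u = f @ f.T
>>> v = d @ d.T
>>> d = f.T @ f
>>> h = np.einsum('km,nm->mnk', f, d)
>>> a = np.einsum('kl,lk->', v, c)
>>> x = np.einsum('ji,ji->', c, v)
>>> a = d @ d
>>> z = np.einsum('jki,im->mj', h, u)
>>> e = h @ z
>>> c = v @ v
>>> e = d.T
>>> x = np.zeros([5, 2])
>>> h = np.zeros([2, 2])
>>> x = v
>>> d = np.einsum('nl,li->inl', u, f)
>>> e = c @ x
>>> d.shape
(13, 2, 2)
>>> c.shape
(5, 5)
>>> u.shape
(2, 2)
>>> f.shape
(2, 13)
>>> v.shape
(5, 5)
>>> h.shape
(2, 2)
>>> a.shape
(13, 13)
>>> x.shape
(5, 5)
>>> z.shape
(2, 13)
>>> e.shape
(5, 5)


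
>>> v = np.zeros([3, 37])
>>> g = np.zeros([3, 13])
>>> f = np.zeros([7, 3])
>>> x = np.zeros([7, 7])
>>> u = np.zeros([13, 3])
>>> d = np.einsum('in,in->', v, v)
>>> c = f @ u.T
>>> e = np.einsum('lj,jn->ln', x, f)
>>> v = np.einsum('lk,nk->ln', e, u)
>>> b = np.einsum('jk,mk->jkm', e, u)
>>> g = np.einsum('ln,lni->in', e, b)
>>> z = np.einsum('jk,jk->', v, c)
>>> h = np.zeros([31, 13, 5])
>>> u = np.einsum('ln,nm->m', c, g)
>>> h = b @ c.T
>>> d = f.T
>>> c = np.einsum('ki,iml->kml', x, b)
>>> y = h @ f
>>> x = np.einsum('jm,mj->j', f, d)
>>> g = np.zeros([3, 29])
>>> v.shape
(7, 13)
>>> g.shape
(3, 29)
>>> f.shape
(7, 3)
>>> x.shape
(7,)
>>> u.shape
(3,)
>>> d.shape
(3, 7)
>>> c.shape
(7, 3, 13)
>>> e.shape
(7, 3)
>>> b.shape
(7, 3, 13)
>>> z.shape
()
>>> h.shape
(7, 3, 7)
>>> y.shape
(7, 3, 3)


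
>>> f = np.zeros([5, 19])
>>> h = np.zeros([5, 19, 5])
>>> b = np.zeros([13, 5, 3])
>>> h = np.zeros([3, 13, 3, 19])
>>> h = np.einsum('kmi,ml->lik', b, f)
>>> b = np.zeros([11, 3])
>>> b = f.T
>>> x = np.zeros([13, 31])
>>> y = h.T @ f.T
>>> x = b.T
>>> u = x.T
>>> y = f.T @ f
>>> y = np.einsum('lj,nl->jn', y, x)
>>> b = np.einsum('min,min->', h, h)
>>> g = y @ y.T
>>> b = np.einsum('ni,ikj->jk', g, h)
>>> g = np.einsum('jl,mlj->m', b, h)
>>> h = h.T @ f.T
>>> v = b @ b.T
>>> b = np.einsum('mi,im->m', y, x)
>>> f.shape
(5, 19)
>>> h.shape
(13, 3, 5)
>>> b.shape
(19,)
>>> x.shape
(5, 19)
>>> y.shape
(19, 5)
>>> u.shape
(19, 5)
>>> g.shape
(19,)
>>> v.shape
(13, 13)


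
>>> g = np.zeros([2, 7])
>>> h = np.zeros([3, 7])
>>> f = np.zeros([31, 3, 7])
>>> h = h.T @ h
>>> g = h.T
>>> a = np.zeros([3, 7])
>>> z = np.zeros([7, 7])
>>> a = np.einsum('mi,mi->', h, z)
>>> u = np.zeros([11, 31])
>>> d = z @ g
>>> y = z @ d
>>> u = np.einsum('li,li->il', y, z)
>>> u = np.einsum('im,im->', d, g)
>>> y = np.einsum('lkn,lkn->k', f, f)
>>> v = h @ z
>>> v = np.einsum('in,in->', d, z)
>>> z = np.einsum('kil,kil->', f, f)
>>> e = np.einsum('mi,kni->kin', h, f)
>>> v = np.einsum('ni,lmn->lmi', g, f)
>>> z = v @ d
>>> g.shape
(7, 7)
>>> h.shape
(7, 7)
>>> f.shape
(31, 3, 7)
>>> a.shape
()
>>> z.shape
(31, 3, 7)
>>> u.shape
()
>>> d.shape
(7, 7)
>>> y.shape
(3,)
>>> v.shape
(31, 3, 7)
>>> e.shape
(31, 7, 3)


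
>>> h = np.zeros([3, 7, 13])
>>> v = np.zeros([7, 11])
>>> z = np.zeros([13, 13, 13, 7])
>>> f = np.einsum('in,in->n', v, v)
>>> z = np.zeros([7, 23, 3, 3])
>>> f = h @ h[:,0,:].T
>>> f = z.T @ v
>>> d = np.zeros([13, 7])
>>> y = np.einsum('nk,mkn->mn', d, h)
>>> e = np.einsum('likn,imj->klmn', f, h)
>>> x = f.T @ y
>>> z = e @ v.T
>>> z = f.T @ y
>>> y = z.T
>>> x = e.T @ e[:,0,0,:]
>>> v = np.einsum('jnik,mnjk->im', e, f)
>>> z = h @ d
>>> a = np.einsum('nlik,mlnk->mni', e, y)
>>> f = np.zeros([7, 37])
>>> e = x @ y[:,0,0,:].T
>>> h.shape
(3, 7, 13)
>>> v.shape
(7, 3)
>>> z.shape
(3, 7, 7)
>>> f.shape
(7, 37)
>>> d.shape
(13, 7)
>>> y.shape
(13, 3, 23, 11)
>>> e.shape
(11, 7, 3, 13)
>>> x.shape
(11, 7, 3, 11)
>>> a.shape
(13, 23, 7)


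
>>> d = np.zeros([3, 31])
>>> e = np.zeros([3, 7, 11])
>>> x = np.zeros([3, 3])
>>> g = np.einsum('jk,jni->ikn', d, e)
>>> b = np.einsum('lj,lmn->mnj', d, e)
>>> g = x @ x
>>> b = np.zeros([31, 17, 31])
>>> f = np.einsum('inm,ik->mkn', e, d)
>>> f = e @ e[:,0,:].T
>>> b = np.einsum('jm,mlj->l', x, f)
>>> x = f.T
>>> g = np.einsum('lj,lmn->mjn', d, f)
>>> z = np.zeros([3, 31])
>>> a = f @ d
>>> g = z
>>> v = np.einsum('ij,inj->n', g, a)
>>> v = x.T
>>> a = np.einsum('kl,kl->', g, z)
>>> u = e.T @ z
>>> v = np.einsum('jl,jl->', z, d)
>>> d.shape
(3, 31)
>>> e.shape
(3, 7, 11)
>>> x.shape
(3, 7, 3)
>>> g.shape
(3, 31)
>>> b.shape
(7,)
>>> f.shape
(3, 7, 3)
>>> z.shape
(3, 31)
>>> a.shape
()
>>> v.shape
()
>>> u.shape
(11, 7, 31)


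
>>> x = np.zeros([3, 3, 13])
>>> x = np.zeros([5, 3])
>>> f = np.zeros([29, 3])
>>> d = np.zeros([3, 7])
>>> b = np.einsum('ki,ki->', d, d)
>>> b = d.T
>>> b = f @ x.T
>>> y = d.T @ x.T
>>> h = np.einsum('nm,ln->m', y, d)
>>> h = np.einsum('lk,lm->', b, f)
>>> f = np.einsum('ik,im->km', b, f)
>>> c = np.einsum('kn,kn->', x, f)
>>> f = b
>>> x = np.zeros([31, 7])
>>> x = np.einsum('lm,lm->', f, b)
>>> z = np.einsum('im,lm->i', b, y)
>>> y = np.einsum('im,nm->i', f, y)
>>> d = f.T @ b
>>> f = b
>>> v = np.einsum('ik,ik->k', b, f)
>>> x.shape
()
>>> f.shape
(29, 5)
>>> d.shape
(5, 5)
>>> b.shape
(29, 5)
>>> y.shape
(29,)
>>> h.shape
()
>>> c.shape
()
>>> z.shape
(29,)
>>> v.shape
(5,)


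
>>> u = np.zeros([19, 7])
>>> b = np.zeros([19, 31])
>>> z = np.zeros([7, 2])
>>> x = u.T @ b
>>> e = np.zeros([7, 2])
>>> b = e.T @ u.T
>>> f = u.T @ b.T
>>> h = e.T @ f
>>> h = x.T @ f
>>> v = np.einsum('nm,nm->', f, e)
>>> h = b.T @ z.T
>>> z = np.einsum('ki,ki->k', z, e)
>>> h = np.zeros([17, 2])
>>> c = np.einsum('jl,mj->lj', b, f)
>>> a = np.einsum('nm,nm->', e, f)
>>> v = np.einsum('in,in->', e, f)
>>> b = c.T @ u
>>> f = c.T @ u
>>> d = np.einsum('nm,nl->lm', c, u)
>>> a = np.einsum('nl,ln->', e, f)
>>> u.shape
(19, 7)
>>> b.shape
(2, 7)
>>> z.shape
(7,)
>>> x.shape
(7, 31)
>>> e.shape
(7, 2)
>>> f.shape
(2, 7)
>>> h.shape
(17, 2)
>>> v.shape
()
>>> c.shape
(19, 2)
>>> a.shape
()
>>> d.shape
(7, 2)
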